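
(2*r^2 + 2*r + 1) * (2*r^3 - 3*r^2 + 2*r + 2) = 4*r^5 - 2*r^4 + 5*r^2 + 6*r + 2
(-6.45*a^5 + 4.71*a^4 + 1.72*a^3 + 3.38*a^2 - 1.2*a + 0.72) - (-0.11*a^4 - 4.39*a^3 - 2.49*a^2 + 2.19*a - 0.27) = -6.45*a^5 + 4.82*a^4 + 6.11*a^3 + 5.87*a^2 - 3.39*a + 0.99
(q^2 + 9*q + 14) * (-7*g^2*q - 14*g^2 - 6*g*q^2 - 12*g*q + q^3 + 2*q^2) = -7*g^2*q^3 - 77*g^2*q^2 - 224*g^2*q - 196*g^2 - 6*g*q^4 - 66*g*q^3 - 192*g*q^2 - 168*g*q + q^5 + 11*q^4 + 32*q^3 + 28*q^2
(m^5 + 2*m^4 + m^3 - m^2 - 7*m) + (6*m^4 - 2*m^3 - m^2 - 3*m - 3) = m^5 + 8*m^4 - m^3 - 2*m^2 - 10*m - 3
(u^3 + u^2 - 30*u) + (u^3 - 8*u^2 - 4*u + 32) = 2*u^3 - 7*u^2 - 34*u + 32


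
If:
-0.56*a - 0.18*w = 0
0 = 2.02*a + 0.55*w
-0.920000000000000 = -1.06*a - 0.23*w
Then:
No Solution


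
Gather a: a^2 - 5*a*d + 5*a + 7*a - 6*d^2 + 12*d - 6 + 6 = a^2 + a*(12 - 5*d) - 6*d^2 + 12*d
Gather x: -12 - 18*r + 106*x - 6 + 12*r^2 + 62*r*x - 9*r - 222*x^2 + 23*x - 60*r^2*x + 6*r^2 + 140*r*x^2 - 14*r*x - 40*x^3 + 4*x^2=18*r^2 - 27*r - 40*x^3 + x^2*(140*r - 218) + x*(-60*r^2 + 48*r + 129) - 18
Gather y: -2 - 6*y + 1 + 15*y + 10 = 9*y + 9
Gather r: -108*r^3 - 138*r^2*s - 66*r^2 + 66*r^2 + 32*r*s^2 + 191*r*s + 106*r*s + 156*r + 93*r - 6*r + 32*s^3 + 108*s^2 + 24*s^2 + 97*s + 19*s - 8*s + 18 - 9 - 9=-108*r^3 - 138*r^2*s + r*(32*s^2 + 297*s + 243) + 32*s^3 + 132*s^2 + 108*s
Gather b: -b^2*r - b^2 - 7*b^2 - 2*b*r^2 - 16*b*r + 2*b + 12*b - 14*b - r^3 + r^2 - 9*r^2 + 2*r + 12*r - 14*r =b^2*(-r - 8) + b*(-2*r^2 - 16*r) - r^3 - 8*r^2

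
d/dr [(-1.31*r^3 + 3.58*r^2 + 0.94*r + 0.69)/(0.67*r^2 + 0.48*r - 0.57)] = (-0.8777*r^4 - 1.2576*r^3 + 3.3287*r^2 - 5.0058*r - 0.867)/(0.4489*r^4 + 0.6432*r^3 - 0.5334*r^2 - 0.5472*r + 0.3249)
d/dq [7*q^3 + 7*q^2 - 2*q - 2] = 21*q^2 + 14*q - 2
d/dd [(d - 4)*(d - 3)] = 2*d - 7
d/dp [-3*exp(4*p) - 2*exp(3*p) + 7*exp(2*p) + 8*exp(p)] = (-12*exp(3*p) - 6*exp(2*p) + 14*exp(p) + 8)*exp(p)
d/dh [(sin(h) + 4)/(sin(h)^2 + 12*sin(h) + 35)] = (-8*sin(h) + cos(h)^2 - 14)*cos(h)/(sin(h)^2 + 12*sin(h) + 35)^2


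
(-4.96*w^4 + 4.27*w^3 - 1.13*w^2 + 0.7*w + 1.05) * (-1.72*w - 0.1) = 8.5312*w^5 - 6.8484*w^4 + 1.5166*w^3 - 1.091*w^2 - 1.876*w - 0.105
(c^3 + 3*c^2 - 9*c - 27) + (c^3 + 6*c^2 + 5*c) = 2*c^3 + 9*c^2 - 4*c - 27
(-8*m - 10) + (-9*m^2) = -9*m^2 - 8*m - 10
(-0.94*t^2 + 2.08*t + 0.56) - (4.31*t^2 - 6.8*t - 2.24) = -5.25*t^2 + 8.88*t + 2.8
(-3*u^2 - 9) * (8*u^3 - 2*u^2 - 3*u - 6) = -24*u^5 + 6*u^4 - 63*u^3 + 36*u^2 + 27*u + 54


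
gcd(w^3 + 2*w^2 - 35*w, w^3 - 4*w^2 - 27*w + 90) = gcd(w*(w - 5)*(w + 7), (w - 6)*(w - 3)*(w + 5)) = 1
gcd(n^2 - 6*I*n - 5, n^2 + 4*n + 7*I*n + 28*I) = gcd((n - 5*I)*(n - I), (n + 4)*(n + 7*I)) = 1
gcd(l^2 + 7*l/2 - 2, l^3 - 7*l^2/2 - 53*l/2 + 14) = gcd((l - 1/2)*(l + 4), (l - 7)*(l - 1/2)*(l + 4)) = l^2 + 7*l/2 - 2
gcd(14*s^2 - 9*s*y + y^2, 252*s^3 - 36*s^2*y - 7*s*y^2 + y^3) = -7*s + y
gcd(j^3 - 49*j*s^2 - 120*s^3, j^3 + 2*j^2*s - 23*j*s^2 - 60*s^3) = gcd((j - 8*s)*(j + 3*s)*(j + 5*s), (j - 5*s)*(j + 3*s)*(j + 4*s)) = j + 3*s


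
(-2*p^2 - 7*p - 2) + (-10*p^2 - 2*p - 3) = -12*p^2 - 9*p - 5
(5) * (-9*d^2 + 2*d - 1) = -45*d^2 + 10*d - 5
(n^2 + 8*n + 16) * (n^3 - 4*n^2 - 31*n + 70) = n^5 + 4*n^4 - 47*n^3 - 242*n^2 + 64*n + 1120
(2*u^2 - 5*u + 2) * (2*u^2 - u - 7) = 4*u^4 - 12*u^3 - 5*u^2 + 33*u - 14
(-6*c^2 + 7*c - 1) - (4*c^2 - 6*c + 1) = -10*c^2 + 13*c - 2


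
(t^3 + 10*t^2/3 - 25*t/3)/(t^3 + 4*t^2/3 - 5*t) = (t + 5)/(t + 3)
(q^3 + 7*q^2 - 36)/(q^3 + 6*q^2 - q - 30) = (q + 6)/(q + 5)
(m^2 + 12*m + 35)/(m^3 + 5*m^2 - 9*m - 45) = (m + 7)/(m^2 - 9)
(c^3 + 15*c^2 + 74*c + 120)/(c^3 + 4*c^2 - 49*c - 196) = (c^2 + 11*c + 30)/(c^2 - 49)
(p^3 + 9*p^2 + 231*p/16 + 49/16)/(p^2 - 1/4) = (16*p^3 + 144*p^2 + 231*p + 49)/(4*(4*p^2 - 1))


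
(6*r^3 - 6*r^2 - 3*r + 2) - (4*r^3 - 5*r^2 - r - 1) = 2*r^3 - r^2 - 2*r + 3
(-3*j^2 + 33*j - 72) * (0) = 0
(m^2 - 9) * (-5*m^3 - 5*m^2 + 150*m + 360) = -5*m^5 - 5*m^4 + 195*m^3 + 405*m^2 - 1350*m - 3240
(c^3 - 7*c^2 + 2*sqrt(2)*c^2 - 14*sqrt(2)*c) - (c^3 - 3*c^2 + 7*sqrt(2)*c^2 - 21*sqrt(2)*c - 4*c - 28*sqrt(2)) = -5*sqrt(2)*c^2 - 4*c^2 + 4*c + 7*sqrt(2)*c + 28*sqrt(2)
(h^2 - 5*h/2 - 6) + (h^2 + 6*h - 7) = 2*h^2 + 7*h/2 - 13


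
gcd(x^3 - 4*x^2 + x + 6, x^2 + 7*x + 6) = x + 1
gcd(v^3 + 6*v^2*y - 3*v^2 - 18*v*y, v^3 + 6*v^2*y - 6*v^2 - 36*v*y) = v^2 + 6*v*y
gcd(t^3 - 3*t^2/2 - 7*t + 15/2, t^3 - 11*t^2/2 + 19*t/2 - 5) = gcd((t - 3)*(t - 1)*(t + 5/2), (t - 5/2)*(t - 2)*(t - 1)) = t - 1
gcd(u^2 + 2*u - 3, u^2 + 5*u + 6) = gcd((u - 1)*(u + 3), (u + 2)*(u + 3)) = u + 3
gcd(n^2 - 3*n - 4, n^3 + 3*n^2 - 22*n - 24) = n^2 - 3*n - 4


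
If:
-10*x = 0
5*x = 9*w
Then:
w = 0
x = 0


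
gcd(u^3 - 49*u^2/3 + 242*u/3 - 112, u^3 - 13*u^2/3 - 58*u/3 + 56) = u^2 - 25*u/3 + 14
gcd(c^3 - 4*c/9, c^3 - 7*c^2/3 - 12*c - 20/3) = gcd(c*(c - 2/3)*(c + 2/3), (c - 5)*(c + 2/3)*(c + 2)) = c + 2/3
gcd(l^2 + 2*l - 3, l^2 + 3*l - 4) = l - 1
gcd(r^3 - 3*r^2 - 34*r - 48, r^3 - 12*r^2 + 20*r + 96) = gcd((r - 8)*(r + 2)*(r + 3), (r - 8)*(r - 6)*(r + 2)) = r^2 - 6*r - 16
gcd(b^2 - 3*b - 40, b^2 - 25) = b + 5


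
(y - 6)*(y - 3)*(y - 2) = y^3 - 11*y^2 + 36*y - 36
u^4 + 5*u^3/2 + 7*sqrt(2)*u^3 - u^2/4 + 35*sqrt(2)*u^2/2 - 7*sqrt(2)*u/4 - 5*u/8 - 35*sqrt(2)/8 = (u - 1/2)*(u + 1/2)*(u + 5/2)*(u + 7*sqrt(2))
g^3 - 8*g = g*(g - 2*sqrt(2))*(g + 2*sqrt(2))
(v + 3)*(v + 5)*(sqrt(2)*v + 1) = sqrt(2)*v^3 + v^2 + 8*sqrt(2)*v^2 + 8*v + 15*sqrt(2)*v + 15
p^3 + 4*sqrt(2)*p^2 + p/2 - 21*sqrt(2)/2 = (p - sqrt(2))*(p + 3*sqrt(2)/2)*(p + 7*sqrt(2)/2)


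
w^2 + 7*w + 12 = (w + 3)*(w + 4)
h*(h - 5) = h^2 - 5*h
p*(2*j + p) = 2*j*p + p^2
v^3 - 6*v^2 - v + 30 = (v - 5)*(v - 3)*(v + 2)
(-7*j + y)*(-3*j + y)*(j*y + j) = 21*j^3*y + 21*j^3 - 10*j^2*y^2 - 10*j^2*y + j*y^3 + j*y^2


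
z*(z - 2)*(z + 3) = z^3 + z^2 - 6*z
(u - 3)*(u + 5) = u^2 + 2*u - 15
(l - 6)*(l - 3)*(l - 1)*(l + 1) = l^4 - 9*l^3 + 17*l^2 + 9*l - 18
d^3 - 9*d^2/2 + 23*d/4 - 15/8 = (d - 5/2)*(d - 3/2)*(d - 1/2)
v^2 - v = v*(v - 1)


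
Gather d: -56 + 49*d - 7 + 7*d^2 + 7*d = 7*d^2 + 56*d - 63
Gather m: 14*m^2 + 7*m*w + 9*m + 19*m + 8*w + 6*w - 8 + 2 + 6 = 14*m^2 + m*(7*w + 28) + 14*w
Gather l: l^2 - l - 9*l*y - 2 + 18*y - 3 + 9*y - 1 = l^2 + l*(-9*y - 1) + 27*y - 6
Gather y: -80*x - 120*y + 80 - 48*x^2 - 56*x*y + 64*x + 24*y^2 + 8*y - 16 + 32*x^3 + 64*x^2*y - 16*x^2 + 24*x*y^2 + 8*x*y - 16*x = 32*x^3 - 64*x^2 - 32*x + y^2*(24*x + 24) + y*(64*x^2 - 48*x - 112) + 64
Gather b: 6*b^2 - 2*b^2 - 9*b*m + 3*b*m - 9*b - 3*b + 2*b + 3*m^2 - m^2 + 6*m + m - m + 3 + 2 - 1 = 4*b^2 + b*(-6*m - 10) + 2*m^2 + 6*m + 4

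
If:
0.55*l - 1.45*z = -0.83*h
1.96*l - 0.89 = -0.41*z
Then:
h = 1.88560363904598*z - 0.300897467420703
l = 0.454081632653061 - 0.209183673469388*z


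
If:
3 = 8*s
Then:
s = 3/8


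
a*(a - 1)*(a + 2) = a^3 + a^2 - 2*a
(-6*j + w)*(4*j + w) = -24*j^2 - 2*j*w + w^2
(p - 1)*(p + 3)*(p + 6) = p^3 + 8*p^2 + 9*p - 18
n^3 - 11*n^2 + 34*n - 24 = (n - 6)*(n - 4)*(n - 1)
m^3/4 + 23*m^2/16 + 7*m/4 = m*(m/4 + 1)*(m + 7/4)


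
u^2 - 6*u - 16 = (u - 8)*(u + 2)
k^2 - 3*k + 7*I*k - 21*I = (k - 3)*(k + 7*I)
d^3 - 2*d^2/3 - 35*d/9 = d*(d - 7/3)*(d + 5/3)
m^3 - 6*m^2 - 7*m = m*(m - 7)*(m + 1)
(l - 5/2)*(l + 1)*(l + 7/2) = l^3 + 2*l^2 - 31*l/4 - 35/4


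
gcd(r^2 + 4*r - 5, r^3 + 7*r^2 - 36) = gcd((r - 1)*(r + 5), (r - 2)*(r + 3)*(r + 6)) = 1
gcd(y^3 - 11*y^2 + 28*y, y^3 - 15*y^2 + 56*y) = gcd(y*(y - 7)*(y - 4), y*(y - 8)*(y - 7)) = y^2 - 7*y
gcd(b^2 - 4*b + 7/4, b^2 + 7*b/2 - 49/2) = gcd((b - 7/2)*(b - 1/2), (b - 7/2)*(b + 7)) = b - 7/2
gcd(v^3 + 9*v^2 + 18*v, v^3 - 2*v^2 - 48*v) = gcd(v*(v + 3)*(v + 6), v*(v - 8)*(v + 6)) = v^2 + 6*v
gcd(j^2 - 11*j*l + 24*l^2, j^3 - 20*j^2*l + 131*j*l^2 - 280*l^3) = j - 8*l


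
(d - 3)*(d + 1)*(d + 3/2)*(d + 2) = d^4 + 3*d^3/2 - 7*d^2 - 33*d/2 - 9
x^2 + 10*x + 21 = (x + 3)*(x + 7)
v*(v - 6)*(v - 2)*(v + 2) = v^4 - 6*v^3 - 4*v^2 + 24*v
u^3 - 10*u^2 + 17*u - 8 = (u - 8)*(u - 1)^2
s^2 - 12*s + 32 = (s - 8)*(s - 4)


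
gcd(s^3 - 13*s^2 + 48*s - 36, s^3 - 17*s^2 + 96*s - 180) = s^2 - 12*s + 36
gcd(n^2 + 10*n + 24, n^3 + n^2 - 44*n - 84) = n + 6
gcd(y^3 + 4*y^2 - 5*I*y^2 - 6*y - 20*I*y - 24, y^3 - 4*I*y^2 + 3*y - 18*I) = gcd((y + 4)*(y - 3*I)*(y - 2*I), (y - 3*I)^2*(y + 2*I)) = y - 3*I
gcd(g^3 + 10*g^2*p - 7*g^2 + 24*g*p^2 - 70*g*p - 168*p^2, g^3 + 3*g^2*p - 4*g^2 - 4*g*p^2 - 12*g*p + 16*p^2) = g + 4*p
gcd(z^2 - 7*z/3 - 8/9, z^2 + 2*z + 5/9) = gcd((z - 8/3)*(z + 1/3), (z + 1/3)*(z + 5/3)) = z + 1/3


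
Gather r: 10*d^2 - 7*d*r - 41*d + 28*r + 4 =10*d^2 - 41*d + r*(28 - 7*d) + 4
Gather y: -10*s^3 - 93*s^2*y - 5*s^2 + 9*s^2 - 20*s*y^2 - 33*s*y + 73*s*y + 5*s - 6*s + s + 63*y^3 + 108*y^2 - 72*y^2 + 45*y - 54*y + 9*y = -10*s^3 + 4*s^2 + 63*y^3 + y^2*(36 - 20*s) + y*(-93*s^2 + 40*s)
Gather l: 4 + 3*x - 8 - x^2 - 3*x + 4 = -x^2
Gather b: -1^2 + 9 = 8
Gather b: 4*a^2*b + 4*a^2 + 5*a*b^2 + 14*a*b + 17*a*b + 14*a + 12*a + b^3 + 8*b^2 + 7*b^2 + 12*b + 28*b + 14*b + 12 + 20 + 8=4*a^2 + 26*a + b^3 + b^2*(5*a + 15) + b*(4*a^2 + 31*a + 54) + 40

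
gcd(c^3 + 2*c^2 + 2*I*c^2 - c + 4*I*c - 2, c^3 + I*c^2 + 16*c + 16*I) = c + I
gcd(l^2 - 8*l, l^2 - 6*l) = l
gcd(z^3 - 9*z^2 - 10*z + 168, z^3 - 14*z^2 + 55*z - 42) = z^2 - 13*z + 42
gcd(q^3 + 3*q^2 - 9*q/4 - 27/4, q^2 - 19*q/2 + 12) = q - 3/2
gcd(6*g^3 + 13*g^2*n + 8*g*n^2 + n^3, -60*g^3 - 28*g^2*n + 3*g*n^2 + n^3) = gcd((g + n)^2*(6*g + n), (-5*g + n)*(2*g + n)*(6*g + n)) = 6*g + n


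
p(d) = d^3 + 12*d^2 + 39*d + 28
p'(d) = 3*d^2 + 24*d + 39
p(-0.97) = 0.55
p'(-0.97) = 18.54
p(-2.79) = -9.12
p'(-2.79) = -4.61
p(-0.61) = 8.45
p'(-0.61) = 25.48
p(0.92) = 74.82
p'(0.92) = 63.62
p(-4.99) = 7.94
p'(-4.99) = -6.06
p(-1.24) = -3.82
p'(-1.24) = 13.85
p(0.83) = 69.21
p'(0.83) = 60.99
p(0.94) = 76.09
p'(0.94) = 64.21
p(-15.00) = -1232.00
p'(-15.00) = 354.00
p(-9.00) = -80.00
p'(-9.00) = 66.00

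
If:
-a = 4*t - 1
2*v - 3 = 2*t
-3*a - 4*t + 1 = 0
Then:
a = 0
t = 1/4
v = 7/4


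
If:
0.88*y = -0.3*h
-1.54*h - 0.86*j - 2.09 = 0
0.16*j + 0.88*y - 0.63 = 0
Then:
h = -1.74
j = 0.68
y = 0.59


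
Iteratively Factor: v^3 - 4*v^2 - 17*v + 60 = (v - 3)*(v^2 - v - 20) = (v - 3)*(v + 4)*(v - 5)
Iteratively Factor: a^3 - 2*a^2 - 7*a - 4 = (a - 4)*(a^2 + 2*a + 1) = (a - 4)*(a + 1)*(a + 1)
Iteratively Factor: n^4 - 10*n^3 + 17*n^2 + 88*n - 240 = (n - 4)*(n^3 - 6*n^2 - 7*n + 60) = (n - 4)^2*(n^2 - 2*n - 15) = (n - 5)*(n - 4)^2*(n + 3)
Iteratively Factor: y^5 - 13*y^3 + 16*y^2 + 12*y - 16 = (y + 4)*(y^4 - 4*y^3 + 3*y^2 + 4*y - 4) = (y - 2)*(y + 4)*(y^3 - 2*y^2 - y + 2) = (y - 2)^2*(y + 4)*(y^2 - 1) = (y - 2)^2*(y - 1)*(y + 4)*(y + 1)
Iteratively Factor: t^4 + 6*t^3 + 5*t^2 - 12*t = (t)*(t^3 + 6*t^2 + 5*t - 12) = t*(t + 3)*(t^2 + 3*t - 4) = t*(t + 3)*(t + 4)*(t - 1)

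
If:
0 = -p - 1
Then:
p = -1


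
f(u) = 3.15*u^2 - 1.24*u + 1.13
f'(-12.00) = -76.84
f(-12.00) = 469.61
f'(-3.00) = -20.14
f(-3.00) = 33.20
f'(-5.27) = -34.44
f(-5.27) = 95.15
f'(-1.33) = -9.62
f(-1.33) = 8.35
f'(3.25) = 19.24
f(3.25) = 30.37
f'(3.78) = 22.57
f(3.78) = 41.45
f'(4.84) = 29.25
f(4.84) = 68.92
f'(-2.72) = -18.38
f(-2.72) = 27.81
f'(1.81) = 10.16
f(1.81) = 9.21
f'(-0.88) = -6.78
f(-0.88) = 4.66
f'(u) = 6.3*u - 1.24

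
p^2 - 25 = (p - 5)*(p + 5)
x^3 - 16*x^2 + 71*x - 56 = (x - 8)*(x - 7)*(x - 1)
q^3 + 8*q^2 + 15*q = q*(q + 3)*(q + 5)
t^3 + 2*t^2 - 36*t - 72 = (t - 6)*(t + 2)*(t + 6)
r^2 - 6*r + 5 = (r - 5)*(r - 1)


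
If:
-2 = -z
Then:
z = 2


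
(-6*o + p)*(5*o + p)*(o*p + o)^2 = -30*o^4*p^2 - 60*o^4*p - 30*o^4 - o^3*p^3 - 2*o^3*p^2 - o^3*p + o^2*p^4 + 2*o^2*p^3 + o^2*p^2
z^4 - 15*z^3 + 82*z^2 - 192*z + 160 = (z - 5)*(z - 4)^2*(z - 2)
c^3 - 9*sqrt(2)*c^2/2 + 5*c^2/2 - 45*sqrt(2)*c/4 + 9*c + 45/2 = (c + 5/2)*(c - 3*sqrt(2))*(c - 3*sqrt(2)/2)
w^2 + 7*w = w*(w + 7)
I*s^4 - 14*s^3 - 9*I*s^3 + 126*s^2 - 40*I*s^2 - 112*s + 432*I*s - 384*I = (s - 8)*(s + 6*I)*(s + 8*I)*(I*s - I)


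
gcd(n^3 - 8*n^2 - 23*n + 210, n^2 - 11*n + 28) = n - 7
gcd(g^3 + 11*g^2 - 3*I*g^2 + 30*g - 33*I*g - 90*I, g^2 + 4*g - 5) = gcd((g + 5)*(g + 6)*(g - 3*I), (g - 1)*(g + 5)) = g + 5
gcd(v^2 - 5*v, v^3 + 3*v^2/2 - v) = v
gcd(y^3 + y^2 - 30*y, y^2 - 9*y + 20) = y - 5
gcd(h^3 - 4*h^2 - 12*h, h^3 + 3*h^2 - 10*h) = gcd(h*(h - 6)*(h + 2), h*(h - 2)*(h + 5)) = h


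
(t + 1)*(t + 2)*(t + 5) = t^3 + 8*t^2 + 17*t + 10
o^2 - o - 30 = (o - 6)*(o + 5)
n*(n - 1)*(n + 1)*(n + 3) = n^4 + 3*n^3 - n^2 - 3*n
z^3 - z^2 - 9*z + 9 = (z - 3)*(z - 1)*(z + 3)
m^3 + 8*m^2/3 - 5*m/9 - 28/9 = (m - 1)*(m + 4/3)*(m + 7/3)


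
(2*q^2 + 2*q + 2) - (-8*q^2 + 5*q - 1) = 10*q^2 - 3*q + 3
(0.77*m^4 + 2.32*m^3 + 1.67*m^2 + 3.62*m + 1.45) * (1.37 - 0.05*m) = -0.0385*m^5 + 0.9389*m^4 + 3.0949*m^3 + 2.1069*m^2 + 4.8869*m + 1.9865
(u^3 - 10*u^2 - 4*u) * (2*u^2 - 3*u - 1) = 2*u^5 - 23*u^4 + 21*u^3 + 22*u^2 + 4*u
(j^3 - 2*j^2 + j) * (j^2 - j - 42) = j^5 - 3*j^4 - 39*j^3 + 83*j^2 - 42*j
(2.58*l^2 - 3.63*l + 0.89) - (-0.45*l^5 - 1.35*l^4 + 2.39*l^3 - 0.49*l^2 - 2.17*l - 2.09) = 0.45*l^5 + 1.35*l^4 - 2.39*l^3 + 3.07*l^2 - 1.46*l + 2.98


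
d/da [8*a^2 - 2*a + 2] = 16*a - 2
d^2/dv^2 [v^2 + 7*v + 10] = 2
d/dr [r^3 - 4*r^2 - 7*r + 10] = 3*r^2 - 8*r - 7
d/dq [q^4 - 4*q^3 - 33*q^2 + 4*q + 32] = 4*q^3 - 12*q^2 - 66*q + 4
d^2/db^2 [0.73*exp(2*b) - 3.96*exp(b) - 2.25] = (2.92*exp(b) - 3.96)*exp(b)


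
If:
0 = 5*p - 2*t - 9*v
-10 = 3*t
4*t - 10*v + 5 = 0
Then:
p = -17/6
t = -10/3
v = -5/6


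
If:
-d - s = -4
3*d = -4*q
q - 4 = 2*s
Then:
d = 48/5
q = -36/5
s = -28/5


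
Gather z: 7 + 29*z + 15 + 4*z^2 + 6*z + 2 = 4*z^2 + 35*z + 24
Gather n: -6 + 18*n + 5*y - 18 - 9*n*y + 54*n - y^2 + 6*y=n*(72 - 9*y) - y^2 + 11*y - 24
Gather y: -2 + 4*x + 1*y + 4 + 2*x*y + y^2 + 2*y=4*x + y^2 + y*(2*x + 3) + 2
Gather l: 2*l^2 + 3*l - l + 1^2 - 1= 2*l^2 + 2*l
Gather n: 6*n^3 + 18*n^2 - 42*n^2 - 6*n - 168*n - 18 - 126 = 6*n^3 - 24*n^2 - 174*n - 144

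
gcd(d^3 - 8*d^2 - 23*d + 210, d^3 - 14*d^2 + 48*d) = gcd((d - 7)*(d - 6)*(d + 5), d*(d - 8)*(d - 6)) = d - 6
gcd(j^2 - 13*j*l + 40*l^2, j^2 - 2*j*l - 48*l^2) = j - 8*l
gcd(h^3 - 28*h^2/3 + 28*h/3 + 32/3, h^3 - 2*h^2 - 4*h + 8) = h - 2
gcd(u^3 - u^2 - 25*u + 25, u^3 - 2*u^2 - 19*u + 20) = u^2 - 6*u + 5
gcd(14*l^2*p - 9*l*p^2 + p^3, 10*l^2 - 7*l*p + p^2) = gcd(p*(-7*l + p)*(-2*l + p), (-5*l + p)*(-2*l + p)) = -2*l + p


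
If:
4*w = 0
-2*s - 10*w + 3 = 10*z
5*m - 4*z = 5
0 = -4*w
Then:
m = 4*z/5 + 1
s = 3/2 - 5*z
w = 0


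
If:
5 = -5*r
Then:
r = -1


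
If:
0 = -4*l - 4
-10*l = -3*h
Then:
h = -10/3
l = -1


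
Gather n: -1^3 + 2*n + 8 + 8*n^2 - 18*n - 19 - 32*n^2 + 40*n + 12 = -24*n^2 + 24*n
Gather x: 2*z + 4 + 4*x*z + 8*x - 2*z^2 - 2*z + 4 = x*(4*z + 8) - 2*z^2 + 8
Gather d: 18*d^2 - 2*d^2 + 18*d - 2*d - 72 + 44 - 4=16*d^2 + 16*d - 32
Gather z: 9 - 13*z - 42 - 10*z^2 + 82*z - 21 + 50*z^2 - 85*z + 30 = 40*z^2 - 16*z - 24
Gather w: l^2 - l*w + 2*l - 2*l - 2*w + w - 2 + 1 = l^2 + w*(-l - 1) - 1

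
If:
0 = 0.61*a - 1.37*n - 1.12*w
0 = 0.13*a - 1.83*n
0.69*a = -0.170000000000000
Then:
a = -0.25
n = -0.02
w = -0.11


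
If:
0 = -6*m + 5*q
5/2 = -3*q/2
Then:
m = -25/18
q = -5/3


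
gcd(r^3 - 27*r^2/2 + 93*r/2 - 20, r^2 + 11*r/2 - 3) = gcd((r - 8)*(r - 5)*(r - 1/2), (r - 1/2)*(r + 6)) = r - 1/2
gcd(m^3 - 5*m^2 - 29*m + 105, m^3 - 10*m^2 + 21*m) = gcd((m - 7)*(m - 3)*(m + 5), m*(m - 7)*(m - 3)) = m^2 - 10*m + 21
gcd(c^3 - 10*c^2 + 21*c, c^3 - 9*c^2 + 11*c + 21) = c^2 - 10*c + 21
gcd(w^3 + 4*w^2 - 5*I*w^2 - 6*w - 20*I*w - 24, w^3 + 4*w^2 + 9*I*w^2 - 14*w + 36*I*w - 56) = w + 4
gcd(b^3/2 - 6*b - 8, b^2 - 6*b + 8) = b - 4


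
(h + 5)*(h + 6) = h^2 + 11*h + 30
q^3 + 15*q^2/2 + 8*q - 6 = (q - 1/2)*(q + 2)*(q + 6)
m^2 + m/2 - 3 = (m - 3/2)*(m + 2)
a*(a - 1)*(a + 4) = a^3 + 3*a^2 - 4*a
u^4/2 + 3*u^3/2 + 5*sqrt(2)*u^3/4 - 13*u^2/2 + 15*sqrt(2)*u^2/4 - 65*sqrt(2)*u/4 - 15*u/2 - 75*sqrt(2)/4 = (u/2 + 1/2)*(u - 3)*(u + 5)*(u + 5*sqrt(2)/2)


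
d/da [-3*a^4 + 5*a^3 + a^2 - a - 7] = -12*a^3 + 15*a^2 + 2*a - 1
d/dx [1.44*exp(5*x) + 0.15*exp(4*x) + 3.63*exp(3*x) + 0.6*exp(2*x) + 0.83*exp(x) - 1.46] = (7.2*exp(4*x) + 0.6*exp(3*x) + 10.89*exp(2*x) + 1.2*exp(x) + 0.83)*exp(x)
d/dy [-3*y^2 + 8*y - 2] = 8 - 6*y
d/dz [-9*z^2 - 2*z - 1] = -18*z - 2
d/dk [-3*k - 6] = -3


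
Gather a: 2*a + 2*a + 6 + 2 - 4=4*a + 4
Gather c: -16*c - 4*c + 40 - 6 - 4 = 30 - 20*c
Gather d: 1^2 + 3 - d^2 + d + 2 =-d^2 + d + 6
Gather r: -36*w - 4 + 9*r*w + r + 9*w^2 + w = r*(9*w + 1) + 9*w^2 - 35*w - 4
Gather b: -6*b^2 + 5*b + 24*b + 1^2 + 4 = -6*b^2 + 29*b + 5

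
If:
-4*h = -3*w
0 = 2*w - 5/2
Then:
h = 15/16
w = 5/4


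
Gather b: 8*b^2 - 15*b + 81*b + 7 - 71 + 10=8*b^2 + 66*b - 54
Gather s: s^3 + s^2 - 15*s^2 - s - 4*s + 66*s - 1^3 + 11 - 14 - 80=s^3 - 14*s^2 + 61*s - 84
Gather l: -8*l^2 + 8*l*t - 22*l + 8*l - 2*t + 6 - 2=-8*l^2 + l*(8*t - 14) - 2*t + 4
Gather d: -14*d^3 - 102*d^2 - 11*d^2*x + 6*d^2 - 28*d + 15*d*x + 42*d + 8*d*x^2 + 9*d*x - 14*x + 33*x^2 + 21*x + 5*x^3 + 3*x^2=-14*d^3 + d^2*(-11*x - 96) + d*(8*x^2 + 24*x + 14) + 5*x^3 + 36*x^2 + 7*x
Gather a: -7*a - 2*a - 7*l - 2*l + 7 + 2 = -9*a - 9*l + 9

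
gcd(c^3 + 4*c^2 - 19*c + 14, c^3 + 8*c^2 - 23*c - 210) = c + 7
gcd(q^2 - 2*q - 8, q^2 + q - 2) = q + 2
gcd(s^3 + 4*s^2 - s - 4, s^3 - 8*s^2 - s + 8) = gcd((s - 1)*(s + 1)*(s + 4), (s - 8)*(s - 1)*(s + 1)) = s^2 - 1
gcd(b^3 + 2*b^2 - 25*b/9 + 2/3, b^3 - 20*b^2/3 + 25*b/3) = 1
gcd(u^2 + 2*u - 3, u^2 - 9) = u + 3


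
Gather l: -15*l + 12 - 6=6 - 15*l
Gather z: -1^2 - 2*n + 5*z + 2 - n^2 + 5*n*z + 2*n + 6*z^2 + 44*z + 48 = -n^2 + 6*z^2 + z*(5*n + 49) + 49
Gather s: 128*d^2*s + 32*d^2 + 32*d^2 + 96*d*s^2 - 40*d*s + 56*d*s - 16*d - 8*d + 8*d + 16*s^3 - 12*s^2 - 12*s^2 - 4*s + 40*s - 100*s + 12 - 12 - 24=64*d^2 - 16*d + 16*s^3 + s^2*(96*d - 24) + s*(128*d^2 + 16*d - 64) - 24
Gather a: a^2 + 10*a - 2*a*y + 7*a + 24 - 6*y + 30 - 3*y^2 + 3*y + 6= a^2 + a*(17 - 2*y) - 3*y^2 - 3*y + 60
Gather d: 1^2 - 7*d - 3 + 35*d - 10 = 28*d - 12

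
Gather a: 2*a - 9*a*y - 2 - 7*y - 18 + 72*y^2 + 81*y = a*(2 - 9*y) + 72*y^2 + 74*y - 20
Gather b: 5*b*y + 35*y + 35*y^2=5*b*y + 35*y^2 + 35*y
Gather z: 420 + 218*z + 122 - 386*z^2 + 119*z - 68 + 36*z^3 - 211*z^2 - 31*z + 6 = 36*z^3 - 597*z^2 + 306*z + 480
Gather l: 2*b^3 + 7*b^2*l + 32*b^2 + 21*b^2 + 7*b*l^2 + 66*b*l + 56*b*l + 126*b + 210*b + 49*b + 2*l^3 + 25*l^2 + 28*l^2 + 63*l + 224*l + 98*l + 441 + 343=2*b^3 + 53*b^2 + 385*b + 2*l^3 + l^2*(7*b + 53) + l*(7*b^2 + 122*b + 385) + 784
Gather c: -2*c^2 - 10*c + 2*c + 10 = -2*c^2 - 8*c + 10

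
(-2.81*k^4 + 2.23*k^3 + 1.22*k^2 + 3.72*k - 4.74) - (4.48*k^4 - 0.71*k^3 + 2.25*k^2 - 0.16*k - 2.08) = -7.29*k^4 + 2.94*k^3 - 1.03*k^2 + 3.88*k - 2.66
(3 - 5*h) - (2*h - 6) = 9 - 7*h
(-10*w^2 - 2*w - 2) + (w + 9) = -10*w^2 - w + 7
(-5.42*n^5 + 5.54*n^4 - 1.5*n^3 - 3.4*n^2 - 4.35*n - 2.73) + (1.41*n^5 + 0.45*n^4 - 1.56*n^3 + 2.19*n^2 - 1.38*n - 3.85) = -4.01*n^5 + 5.99*n^4 - 3.06*n^3 - 1.21*n^2 - 5.73*n - 6.58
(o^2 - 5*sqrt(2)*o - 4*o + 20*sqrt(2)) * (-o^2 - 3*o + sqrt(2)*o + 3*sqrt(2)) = -o^4 + o^3 + 6*sqrt(2)*o^3 - 6*sqrt(2)*o^2 + 2*o^2 - 72*sqrt(2)*o + 10*o + 120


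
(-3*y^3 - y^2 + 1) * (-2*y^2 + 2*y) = 6*y^5 - 4*y^4 - 2*y^3 - 2*y^2 + 2*y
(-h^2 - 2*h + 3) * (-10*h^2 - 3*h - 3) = 10*h^4 + 23*h^3 - 21*h^2 - 3*h - 9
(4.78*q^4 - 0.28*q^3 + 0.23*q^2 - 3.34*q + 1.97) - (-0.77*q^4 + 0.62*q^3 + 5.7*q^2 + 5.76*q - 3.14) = 5.55*q^4 - 0.9*q^3 - 5.47*q^2 - 9.1*q + 5.11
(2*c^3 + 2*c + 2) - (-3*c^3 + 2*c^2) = 5*c^3 - 2*c^2 + 2*c + 2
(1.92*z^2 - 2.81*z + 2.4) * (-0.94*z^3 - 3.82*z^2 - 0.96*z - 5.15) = -1.8048*z^5 - 4.693*z^4 + 6.635*z^3 - 16.3584*z^2 + 12.1675*z - 12.36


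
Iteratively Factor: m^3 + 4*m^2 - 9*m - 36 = (m - 3)*(m^2 + 7*m + 12) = (m - 3)*(m + 3)*(m + 4)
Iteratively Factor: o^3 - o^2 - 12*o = (o + 3)*(o^2 - 4*o) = (o - 4)*(o + 3)*(o)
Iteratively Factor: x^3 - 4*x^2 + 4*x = (x - 2)*(x^2 - 2*x) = (x - 2)^2*(x)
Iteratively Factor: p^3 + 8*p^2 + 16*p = (p + 4)*(p^2 + 4*p) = p*(p + 4)*(p + 4)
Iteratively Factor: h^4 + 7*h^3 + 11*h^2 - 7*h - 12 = (h + 4)*(h^3 + 3*h^2 - h - 3) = (h + 1)*(h + 4)*(h^2 + 2*h - 3) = (h - 1)*(h + 1)*(h + 4)*(h + 3)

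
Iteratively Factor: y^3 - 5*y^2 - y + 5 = (y - 1)*(y^2 - 4*y - 5) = (y - 5)*(y - 1)*(y + 1)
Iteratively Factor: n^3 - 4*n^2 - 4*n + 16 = (n + 2)*(n^2 - 6*n + 8) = (n - 4)*(n + 2)*(n - 2)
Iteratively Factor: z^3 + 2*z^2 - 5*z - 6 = (z + 1)*(z^2 + z - 6) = (z + 1)*(z + 3)*(z - 2)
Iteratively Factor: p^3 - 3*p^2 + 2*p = (p - 1)*(p^2 - 2*p) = p*(p - 1)*(p - 2)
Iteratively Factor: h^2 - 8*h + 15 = (h - 3)*(h - 5)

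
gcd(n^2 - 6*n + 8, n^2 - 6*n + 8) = n^2 - 6*n + 8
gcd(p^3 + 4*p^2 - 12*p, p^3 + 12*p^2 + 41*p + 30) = p + 6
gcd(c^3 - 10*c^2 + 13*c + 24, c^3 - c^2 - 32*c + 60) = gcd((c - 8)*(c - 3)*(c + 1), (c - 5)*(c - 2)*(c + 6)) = 1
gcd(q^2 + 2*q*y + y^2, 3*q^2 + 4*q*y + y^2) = q + y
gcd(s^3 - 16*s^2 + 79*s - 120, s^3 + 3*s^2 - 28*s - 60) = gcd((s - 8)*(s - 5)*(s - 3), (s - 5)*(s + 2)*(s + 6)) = s - 5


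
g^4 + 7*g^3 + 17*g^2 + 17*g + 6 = (g + 1)^2*(g + 2)*(g + 3)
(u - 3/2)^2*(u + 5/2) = u^3 - u^2/2 - 21*u/4 + 45/8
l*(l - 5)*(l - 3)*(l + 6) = l^4 - 2*l^3 - 33*l^2 + 90*l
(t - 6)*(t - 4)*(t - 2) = t^3 - 12*t^2 + 44*t - 48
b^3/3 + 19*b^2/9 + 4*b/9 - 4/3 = (b/3 + 1/3)*(b - 2/3)*(b + 6)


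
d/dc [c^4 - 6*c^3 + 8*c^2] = 2*c*(2*c^2 - 9*c + 8)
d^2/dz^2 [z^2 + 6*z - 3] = 2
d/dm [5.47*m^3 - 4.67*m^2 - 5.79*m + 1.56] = 16.41*m^2 - 9.34*m - 5.79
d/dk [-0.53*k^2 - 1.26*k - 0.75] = -1.06*k - 1.26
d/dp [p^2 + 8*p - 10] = 2*p + 8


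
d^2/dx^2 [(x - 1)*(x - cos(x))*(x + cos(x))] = 2*x*cos(2*x) + 6*x - 2*sqrt(2)*cos(2*x + pi/4) - 2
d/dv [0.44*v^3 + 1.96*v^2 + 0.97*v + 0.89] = 1.32*v^2 + 3.92*v + 0.97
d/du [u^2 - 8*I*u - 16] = 2*u - 8*I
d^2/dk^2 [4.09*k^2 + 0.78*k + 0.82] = 8.18000000000000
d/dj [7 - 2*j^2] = -4*j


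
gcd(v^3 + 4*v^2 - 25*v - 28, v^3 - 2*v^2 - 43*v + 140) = v^2 + 3*v - 28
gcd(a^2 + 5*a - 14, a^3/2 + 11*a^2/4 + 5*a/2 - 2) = 1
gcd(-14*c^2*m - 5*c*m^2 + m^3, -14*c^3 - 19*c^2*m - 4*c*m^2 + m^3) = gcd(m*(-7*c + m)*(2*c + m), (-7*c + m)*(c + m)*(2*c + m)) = 14*c^2 + 5*c*m - m^2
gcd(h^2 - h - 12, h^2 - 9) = h + 3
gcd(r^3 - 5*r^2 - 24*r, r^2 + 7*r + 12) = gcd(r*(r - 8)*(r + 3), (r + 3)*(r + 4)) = r + 3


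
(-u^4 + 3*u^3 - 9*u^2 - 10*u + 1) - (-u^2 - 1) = -u^4 + 3*u^3 - 8*u^2 - 10*u + 2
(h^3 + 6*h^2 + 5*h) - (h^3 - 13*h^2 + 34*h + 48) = 19*h^2 - 29*h - 48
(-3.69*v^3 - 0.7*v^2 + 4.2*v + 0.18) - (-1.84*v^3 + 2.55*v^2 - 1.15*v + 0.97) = -1.85*v^3 - 3.25*v^2 + 5.35*v - 0.79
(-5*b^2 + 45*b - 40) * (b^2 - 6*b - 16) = -5*b^4 + 75*b^3 - 230*b^2 - 480*b + 640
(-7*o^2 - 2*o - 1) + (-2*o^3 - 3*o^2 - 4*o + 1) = -2*o^3 - 10*o^2 - 6*o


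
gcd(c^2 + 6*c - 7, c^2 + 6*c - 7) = c^2 + 6*c - 7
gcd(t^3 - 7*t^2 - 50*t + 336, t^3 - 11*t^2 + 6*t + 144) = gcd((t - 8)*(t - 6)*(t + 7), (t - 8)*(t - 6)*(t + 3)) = t^2 - 14*t + 48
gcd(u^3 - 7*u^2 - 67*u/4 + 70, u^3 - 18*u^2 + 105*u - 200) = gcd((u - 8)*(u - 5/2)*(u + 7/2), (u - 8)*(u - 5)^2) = u - 8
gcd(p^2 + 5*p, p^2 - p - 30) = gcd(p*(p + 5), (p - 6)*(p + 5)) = p + 5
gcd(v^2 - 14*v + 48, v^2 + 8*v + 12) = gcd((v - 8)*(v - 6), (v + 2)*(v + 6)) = 1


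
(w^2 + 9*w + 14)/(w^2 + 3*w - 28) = (w + 2)/(w - 4)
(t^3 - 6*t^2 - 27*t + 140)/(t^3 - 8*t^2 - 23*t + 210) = (t - 4)/(t - 6)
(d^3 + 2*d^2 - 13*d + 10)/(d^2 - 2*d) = d + 4 - 5/d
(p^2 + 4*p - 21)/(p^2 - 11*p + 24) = (p + 7)/(p - 8)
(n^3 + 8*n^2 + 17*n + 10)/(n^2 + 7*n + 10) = n + 1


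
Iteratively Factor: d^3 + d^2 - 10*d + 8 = (d + 4)*(d^2 - 3*d + 2) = (d - 1)*(d + 4)*(d - 2)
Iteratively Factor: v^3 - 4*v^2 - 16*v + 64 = (v + 4)*(v^2 - 8*v + 16) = (v - 4)*(v + 4)*(v - 4)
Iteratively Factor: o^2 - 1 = (o + 1)*(o - 1)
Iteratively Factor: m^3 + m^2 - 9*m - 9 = (m + 1)*(m^2 - 9) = (m + 1)*(m + 3)*(m - 3)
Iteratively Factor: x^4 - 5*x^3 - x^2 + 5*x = (x)*(x^3 - 5*x^2 - x + 5) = x*(x - 5)*(x^2 - 1) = x*(x - 5)*(x + 1)*(x - 1)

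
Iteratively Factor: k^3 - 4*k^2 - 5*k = (k - 5)*(k^2 + k) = (k - 5)*(k + 1)*(k)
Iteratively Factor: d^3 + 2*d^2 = (d + 2)*(d^2) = d*(d + 2)*(d)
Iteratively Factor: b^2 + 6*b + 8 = (b + 4)*(b + 2)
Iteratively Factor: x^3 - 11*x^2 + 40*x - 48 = (x - 4)*(x^2 - 7*x + 12) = (x - 4)*(x - 3)*(x - 4)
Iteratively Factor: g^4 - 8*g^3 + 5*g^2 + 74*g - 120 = (g - 5)*(g^3 - 3*g^2 - 10*g + 24) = (g - 5)*(g - 2)*(g^2 - g - 12) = (g - 5)*(g - 2)*(g + 3)*(g - 4)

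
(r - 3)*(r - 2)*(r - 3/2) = r^3 - 13*r^2/2 + 27*r/2 - 9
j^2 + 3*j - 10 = (j - 2)*(j + 5)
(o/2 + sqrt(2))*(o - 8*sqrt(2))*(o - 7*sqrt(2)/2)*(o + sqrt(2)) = o^4/2 - 17*sqrt(2)*o^3/4 - 9*o^2/2 + 61*sqrt(2)*o + 112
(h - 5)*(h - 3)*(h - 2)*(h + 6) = h^4 - 4*h^3 - 29*h^2 + 156*h - 180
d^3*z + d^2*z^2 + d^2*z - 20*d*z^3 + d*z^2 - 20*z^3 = (d - 4*z)*(d + 5*z)*(d*z + z)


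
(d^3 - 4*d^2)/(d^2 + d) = d*(d - 4)/(d + 1)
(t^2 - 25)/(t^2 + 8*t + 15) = (t - 5)/(t + 3)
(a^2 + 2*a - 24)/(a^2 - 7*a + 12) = (a + 6)/(a - 3)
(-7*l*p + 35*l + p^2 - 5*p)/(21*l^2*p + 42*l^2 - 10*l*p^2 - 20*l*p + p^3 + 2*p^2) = (p - 5)/(-3*l*p - 6*l + p^2 + 2*p)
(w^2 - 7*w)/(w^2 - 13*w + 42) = w/(w - 6)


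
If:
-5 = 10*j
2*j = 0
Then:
No Solution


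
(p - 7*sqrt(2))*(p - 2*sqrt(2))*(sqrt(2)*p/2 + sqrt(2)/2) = sqrt(2)*p^3/2 - 9*p^2 + sqrt(2)*p^2/2 - 9*p + 14*sqrt(2)*p + 14*sqrt(2)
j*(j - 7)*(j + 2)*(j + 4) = j^4 - j^3 - 34*j^2 - 56*j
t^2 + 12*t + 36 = (t + 6)^2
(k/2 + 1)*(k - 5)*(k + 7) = k^3/2 + 2*k^2 - 31*k/2 - 35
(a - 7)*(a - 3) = a^2 - 10*a + 21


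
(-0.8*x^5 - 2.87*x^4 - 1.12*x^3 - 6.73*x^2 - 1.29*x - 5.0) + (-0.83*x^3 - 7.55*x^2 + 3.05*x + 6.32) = -0.8*x^5 - 2.87*x^4 - 1.95*x^3 - 14.28*x^2 + 1.76*x + 1.32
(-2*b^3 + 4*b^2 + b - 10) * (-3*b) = 6*b^4 - 12*b^3 - 3*b^2 + 30*b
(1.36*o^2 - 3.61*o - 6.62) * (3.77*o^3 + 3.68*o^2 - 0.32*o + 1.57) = 5.1272*o^5 - 8.6049*o^4 - 38.6774*o^3 - 21.0712*o^2 - 3.5493*o - 10.3934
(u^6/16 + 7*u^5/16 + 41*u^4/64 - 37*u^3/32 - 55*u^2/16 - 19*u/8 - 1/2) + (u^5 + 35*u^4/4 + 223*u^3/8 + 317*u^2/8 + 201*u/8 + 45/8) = u^6/16 + 23*u^5/16 + 601*u^4/64 + 855*u^3/32 + 579*u^2/16 + 91*u/4 + 41/8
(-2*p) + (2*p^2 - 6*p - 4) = 2*p^2 - 8*p - 4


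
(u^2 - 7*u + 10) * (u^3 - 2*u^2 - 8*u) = u^5 - 9*u^4 + 16*u^3 + 36*u^2 - 80*u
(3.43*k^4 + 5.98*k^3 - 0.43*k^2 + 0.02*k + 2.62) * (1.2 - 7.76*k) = -26.6168*k^5 - 42.2888*k^4 + 10.5128*k^3 - 0.6712*k^2 - 20.3072*k + 3.144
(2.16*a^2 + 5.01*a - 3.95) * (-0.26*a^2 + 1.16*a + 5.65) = -0.5616*a^4 + 1.203*a^3 + 19.0426*a^2 + 23.7245*a - 22.3175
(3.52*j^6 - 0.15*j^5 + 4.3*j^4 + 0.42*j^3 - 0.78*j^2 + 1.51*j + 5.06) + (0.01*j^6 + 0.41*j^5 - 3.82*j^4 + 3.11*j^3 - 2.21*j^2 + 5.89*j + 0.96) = 3.53*j^6 + 0.26*j^5 + 0.48*j^4 + 3.53*j^3 - 2.99*j^2 + 7.4*j + 6.02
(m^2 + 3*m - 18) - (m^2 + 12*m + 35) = -9*m - 53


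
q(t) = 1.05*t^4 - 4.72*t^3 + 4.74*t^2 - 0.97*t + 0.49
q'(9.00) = 1999.19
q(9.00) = 3823.87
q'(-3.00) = -270.25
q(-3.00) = 258.55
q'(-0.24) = -4.12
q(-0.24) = 1.06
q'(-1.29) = -45.78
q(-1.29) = 22.67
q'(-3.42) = -367.02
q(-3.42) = 391.70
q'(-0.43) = -8.00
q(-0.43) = 2.19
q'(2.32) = -2.75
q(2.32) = -4.77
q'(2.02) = -4.98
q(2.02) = -3.55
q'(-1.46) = -58.07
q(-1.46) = 31.47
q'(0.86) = -0.62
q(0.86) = 0.73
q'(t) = 4.2*t^3 - 14.16*t^2 + 9.48*t - 0.97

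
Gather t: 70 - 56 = 14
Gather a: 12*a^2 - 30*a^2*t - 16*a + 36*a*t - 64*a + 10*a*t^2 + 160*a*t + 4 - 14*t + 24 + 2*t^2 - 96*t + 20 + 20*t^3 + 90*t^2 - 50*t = a^2*(12 - 30*t) + a*(10*t^2 + 196*t - 80) + 20*t^3 + 92*t^2 - 160*t + 48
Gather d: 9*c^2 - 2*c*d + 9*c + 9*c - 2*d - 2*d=9*c^2 + 18*c + d*(-2*c - 4)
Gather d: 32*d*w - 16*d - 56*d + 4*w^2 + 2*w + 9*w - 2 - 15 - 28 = d*(32*w - 72) + 4*w^2 + 11*w - 45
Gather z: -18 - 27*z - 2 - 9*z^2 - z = -9*z^2 - 28*z - 20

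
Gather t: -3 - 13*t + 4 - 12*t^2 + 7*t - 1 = -12*t^2 - 6*t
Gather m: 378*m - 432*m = -54*m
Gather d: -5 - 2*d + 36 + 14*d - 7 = 12*d + 24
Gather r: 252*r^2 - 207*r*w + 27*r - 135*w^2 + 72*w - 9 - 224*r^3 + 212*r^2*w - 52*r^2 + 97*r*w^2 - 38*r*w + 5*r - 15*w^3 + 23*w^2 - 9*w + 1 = -224*r^3 + r^2*(212*w + 200) + r*(97*w^2 - 245*w + 32) - 15*w^3 - 112*w^2 + 63*w - 8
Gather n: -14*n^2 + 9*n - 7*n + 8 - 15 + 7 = -14*n^2 + 2*n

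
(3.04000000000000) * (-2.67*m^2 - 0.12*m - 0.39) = -8.1168*m^2 - 0.3648*m - 1.1856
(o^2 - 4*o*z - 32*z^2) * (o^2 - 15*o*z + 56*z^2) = o^4 - 19*o^3*z + 84*o^2*z^2 + 256*o*z^3 - 1792*z^4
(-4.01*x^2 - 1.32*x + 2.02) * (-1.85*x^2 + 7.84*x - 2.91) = 7.4185*x^4 - 28.9964*x^3 - 2.4167*x^2 + 19.678*x - 5.8782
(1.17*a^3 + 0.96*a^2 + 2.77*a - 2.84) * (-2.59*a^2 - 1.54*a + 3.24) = -3.0303*a^5 - 4.2882*a^4 - 4.8619*a^3 + 6.2002*a^2 + 13.3484*a - 9.2016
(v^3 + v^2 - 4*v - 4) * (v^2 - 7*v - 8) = v^5 - 6*v^4 - 19*v^3 + 16*v^2 + 60*v + 32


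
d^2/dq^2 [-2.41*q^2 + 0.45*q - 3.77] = -4.82000000000000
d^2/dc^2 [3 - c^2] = -2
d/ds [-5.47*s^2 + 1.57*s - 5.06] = 1.57 - 10.94*s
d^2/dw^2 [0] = 0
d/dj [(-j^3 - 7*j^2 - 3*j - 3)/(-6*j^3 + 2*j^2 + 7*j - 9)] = 2*(-22*j^4 - 25*j^3 - 35*j^2 + 69*j + 24)/(36*j^6 - 24*j^5 - 80*j^4 + 136*j^3 + 13*j^2 - 126*j + 81)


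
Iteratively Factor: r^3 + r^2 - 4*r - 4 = (r - 2)*(r^2 + 3*r + 2) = (r - 2)*(r + 2)*(r + 1)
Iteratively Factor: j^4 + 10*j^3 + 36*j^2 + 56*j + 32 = (j + 2)*(j^3 + 8*j^2 + 20*j + 16) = (j + 2)^2*(j^2 + 6*j + 8) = (j + 2)^3*(j + 4)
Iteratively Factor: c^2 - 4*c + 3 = (c - 3)*(c - 1)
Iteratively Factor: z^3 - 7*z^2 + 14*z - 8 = (z - 1)*(z^2 - 6*z + 8) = (z - 4)*(z - 1)*(z - 2)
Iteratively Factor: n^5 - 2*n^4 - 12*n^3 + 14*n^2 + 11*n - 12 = (n + 1)*(n^4 - 3*n^3 - 9*n^2 + 23*n - 12) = (n + 1)*(n + 3)*(n^3 - 6*n^2 + 9*n - 4) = (n - 1)*(n + 1)*(n + 3)*(n^2 - 5*n + 4) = (n - 1)^2*(n + 1)*(n + 3)*(n - 4)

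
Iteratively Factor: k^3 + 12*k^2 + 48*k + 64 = (k + 4)*(k^2 + 8*k + 16) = (k + 4)^2*(k + 4)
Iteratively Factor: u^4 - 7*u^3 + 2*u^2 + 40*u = (u)*(u^3 - 7*u^2 + 2*u + 40) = u*(u - 4)*(u^2 - 3*u - 10) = u*(u - 5)*(u - 4)*(u + 2)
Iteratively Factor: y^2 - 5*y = (y - 5)*(y)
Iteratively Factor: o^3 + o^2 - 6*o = (o)*(o^2 + o - 6) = o*(o + 3)*(o - 2)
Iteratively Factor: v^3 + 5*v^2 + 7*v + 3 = (v + 1)*(v^2 + 4*v + 3) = (v + 1)*(v + 3)*(v + 1)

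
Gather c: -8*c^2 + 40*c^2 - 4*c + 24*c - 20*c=32*c^2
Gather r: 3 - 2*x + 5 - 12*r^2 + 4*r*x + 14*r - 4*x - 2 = -12*r^2 + r*(4*x + 14) - 6*x + 6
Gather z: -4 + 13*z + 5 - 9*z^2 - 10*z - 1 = -9*z^2 + 3*z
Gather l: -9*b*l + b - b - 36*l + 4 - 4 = l*(-9*b - 36)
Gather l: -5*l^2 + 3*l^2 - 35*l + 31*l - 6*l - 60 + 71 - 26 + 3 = -2*l^2 - 10*l - 12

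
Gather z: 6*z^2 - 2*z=6*z^2 - 2*z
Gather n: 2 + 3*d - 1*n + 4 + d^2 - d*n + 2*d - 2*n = d^2 + 5*d + n*(-d - 3) + 6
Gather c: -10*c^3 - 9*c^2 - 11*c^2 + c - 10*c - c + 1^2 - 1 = -10*c^3 - 20*c^2 - 10*c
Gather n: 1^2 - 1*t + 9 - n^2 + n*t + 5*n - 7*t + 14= -n^2 + n*(t + 5) - 8*t + 24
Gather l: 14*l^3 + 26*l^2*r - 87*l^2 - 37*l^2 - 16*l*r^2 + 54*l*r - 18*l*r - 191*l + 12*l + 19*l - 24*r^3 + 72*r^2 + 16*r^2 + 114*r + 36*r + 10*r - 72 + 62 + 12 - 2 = 14*l^3 + l^2*(26*r - 124) + l*(-16*r^2 + 36*r - 160) - 24*r^3 + 88*r^2 + 160*r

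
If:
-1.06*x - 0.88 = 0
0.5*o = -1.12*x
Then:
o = 1.86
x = -0.83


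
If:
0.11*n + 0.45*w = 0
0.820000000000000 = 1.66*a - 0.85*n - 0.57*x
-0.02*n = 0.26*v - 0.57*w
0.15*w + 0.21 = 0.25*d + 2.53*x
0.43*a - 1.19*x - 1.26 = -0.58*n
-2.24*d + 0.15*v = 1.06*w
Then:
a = 1.22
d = 0.10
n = 1.38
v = -0.84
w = -0.34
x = 0.05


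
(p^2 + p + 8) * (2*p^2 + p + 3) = 2*p^4 + 3*p^3 + 20*p^2 + 11*p + 24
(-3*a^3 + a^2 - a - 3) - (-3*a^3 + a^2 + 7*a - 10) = 7 - 8*a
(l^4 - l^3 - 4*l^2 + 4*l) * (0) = 0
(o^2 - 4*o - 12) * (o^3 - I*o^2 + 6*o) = o^5 - 4*o^4 - I*o^4 - 6*o^3 + 4*I*o^3 - 24*o^2 + 12*I*o^2 - 72*o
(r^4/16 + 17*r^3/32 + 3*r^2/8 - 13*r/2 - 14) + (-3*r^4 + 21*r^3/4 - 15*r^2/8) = -47*r^4/16 + 185*r^3/32 - 3*r^2/2 - 13*r/2 - 14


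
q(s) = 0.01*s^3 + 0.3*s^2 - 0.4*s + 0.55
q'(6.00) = 4.28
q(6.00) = 11.11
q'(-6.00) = -2.92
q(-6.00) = 11.59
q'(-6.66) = -3.07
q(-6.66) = 13.57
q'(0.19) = -0.28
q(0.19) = 0.48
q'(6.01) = 4.29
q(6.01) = 11.15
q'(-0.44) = -0.66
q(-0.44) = 0.78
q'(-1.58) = -1.27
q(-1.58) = 1.89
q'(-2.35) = -1.64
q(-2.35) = 3.02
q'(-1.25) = -1.10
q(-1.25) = 1.50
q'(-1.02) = -0.98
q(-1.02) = 1.26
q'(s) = 0.03*s^2 + 0.6*s - 0.4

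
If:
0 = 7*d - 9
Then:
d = 9/7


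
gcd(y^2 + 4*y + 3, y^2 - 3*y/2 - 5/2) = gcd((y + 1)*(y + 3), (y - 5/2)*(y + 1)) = y + 1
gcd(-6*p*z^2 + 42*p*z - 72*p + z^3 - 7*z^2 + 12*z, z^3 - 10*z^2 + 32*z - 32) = z - 4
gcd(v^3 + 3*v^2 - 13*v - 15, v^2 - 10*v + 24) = 1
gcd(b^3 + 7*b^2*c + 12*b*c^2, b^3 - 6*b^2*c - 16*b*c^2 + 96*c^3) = b + 4*c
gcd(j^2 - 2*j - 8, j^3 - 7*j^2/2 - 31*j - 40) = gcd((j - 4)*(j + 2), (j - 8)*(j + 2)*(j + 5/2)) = j + 2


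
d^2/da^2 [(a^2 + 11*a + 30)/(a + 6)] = 0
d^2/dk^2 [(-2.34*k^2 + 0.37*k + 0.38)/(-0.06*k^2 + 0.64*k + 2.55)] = (0.177048*k^3 + 2.139912*k^2 - 0.252108*k + 31.211804)/(0.000216*k^6 - 0.006912*k^5 + 0.046188*k^4 + 0.325376*k^3 - 1.96299*k^2 - 12.4848*k - 16.581375)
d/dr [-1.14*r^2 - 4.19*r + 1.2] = -2.28*r - 4.19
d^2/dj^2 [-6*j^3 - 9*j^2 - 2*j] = -36*j - 18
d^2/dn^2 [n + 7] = 0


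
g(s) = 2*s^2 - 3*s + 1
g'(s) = 4*s - 3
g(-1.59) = 10.83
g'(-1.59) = -9.36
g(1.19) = 0.26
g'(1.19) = 1.76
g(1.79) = 2.04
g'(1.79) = 4.16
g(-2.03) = 15.33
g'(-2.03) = -11.12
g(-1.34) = 8.61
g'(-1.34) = -8.36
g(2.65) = 7.10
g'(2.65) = 7.60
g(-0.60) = 3.52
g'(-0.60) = -5.40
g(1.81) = 2.12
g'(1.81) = 4.24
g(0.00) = 1.00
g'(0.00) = -3.00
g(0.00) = 1.00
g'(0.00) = -3.00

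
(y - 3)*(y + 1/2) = y^2 - 5*y/2 - 3/2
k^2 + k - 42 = (k - 6)*(k + 7)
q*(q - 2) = q^2 - 2*q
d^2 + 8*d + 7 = (d + 1)*(d + 7)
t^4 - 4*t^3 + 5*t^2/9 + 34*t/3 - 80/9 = (t - 8/3)*(t - 2)*(t - 1)*(t + 5/3)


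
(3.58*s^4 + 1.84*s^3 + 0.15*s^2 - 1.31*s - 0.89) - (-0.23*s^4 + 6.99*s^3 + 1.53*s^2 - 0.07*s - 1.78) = 3.81*s^4 - 5.15*s^3 - 1.38*s^2 - 1.24*s + 0.89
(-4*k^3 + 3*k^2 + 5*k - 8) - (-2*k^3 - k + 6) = -2*k^3 + 3*k^2 + 6*k - 14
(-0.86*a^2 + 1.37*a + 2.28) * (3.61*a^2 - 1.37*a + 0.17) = -3.1046*a^4 + 6.1239*a^3 + 6.2077*a^2 - 2.8907*a + 0.3876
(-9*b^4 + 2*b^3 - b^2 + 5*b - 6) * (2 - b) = 9*b^5 - 20*b^4 + 5*b^3 - 7*b^2 + 16*b - 12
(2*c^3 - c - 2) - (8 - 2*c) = 2*c^3 + c - 10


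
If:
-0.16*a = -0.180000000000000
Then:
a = 1.12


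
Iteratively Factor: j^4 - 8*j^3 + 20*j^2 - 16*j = (j - 2)*(j^3 - 6*j^2 + 8*j) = (j - 2)^2*(j^2 - 4*j) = j*(j - 2)^2*(j - 4)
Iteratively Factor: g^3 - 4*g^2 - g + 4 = (g + 1)*(g^2 - 5*g + 4) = (g - 4)*(g + 1)*(g - 1)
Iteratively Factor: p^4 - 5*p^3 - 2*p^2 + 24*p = (p - 3)*(p^3 - 2*p^2 - 8*p) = (p - 4)*(p - 3)*(p^2 + 2*p) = (p - 4)*(p - 3)*(p + 2)*(p)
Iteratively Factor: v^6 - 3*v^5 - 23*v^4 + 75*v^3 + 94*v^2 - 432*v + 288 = (v - 2)*(v^5 - v^4 - 25*v^3 + 25*v^2 + 144*v - 144) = (v - 4)*(v - 2)*(v^4 + 3*v^3 - 13*v^2 - 27*v + 36) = (v - 4)*(v - 2)*(v - 1)*(v^3 + 4*v^2 - 9*v - 36) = (v - 4)*(v - 2)*(v - 1)*(v + 3)*(v^2 + v - 12) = (v - 4)*(v - 2)*(v - 1)*(v + 3)*(v + 4)*(v - 3)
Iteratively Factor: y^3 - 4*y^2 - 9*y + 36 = (y + 3)*(y^2 - 7*y + 12) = (y - 4)*(y + 3)*(y - 3)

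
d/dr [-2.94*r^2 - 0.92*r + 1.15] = -5.88*r - 0.92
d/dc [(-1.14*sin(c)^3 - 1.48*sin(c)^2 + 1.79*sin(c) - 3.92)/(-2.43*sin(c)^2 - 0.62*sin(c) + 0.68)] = (2.7702*sin(c)^4 + 1.4136*sin(c)^3 + 2.9417*sin(c)^2 - 21.064*sin(c) - 1.2132)*cos(c)/(5.9049*sin(c)^4 + 3.0132*sin(c)^3 - 2.9204*sin(c)^2 - 0.8432*sin(c) + 0.4624)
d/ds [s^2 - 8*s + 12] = 2*s - 8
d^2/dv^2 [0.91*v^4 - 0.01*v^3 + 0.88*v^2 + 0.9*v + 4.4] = 10.92*v^2 - 0.06*v + 1.76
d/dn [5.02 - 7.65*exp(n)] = -7.65*exp(n)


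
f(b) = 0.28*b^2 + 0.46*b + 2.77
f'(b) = 0.56*b + 0.46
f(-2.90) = 3.79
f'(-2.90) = -1.16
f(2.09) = 4.95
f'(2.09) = 1.63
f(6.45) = 17.39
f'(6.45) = 4.07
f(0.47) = 3.05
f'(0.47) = 0.72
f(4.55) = 10.66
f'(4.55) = 3.01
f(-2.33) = 3.22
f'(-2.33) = -0.84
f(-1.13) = 2.61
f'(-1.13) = -0.17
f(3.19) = 7.09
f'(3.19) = 2.25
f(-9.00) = 21.31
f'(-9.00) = -4.58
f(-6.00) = 10.09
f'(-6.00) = -2.90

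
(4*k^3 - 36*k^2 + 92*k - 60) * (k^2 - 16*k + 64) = 4*k^5 - 100*k^4 + 924*k^3 - 3836*k^2 + 6848*k - 3840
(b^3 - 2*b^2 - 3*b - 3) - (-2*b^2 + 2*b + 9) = b^3 - 5*b - 12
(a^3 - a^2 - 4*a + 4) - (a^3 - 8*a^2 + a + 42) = 7*a^2 - 5*a - 38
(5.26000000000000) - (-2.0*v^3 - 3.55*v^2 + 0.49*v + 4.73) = 2.0*v^3 + 3.55*v^2 - 0.49*v + 0.529999999999999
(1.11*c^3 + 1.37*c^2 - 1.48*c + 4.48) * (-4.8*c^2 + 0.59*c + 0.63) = -5.328*c^5 - 5.9211*c^4 + 8.6116*c^3 - 21.5141*c^2 + 1.7108*c + 2.8224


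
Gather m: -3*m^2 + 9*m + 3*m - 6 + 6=-3*m^2 + 12*m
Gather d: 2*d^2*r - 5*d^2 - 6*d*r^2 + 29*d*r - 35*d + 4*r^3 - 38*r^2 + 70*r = d^2*(2*r - 5) + d*(-6*r^2 + 29*r - 35) + 4*r^3 - 38*r^2 + 70*r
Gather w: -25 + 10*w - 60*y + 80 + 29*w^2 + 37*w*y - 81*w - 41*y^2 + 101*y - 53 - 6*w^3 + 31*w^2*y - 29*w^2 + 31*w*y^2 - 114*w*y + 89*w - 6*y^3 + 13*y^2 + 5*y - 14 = -6*w^3 + 31*w^2*y + w*(31*y^2 - 77*y + 18) - 6*y^3 - 28*y^2 + 46*y - 12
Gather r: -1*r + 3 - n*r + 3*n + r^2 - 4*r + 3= 3*n + r^2 + r*(-n - 5) + 6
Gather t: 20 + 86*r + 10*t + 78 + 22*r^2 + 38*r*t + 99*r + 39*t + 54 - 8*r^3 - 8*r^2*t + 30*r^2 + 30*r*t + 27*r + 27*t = -8*r^3 + 52*r^2 + 212*r + t*(-8*r^2 + 68*r + 76) + 152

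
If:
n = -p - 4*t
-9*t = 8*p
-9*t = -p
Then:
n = 0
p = 0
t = 0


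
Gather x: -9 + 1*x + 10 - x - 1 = 0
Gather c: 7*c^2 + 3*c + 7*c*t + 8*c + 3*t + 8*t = 7*c^2 + c*(7*t + 11) + 11*t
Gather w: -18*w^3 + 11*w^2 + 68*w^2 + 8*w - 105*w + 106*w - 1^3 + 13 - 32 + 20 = -18*w^3 + 79*w^2 + 9*w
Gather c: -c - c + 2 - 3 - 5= -2*c - 6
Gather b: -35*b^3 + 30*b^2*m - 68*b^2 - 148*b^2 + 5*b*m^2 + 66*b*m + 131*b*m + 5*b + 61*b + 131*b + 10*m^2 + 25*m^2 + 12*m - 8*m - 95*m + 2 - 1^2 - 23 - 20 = -35*b^3 + b^2*(30*m - 216) + b*(5*m^2 + 197*m + 197) + 35*m^2 - 91*m - 42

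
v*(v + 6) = v^2 + 6*v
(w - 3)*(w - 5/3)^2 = w^3 - 19*w^2/3 + 115*w/9 - 25/3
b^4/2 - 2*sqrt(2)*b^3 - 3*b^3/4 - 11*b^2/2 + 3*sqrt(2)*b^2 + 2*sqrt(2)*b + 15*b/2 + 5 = (b/2 + sqrt(2)/2)*(b - 2)*(b + 1/2)*(b - 5*sqrt(2))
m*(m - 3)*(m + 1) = m^3 - 2*m^2 - 3*m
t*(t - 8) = t^2 - 8*t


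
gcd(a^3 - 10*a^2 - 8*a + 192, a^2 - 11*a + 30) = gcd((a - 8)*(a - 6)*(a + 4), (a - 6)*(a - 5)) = a - 6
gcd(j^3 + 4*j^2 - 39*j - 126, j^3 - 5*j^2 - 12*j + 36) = j^2 - 3*j - 18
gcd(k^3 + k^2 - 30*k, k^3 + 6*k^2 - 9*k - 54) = k + 6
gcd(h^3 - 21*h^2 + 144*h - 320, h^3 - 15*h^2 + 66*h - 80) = h^2 - 13*h + 40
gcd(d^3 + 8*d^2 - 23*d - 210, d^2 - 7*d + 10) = d - 5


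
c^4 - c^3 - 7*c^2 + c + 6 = (c - 3)*(c - 1)*(c + 1)*(c + 2)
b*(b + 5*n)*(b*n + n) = b^3*n + 5*b^2*n^2 + b^2*n + 5*b*n^2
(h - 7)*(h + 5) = h^2 - 2*h - 35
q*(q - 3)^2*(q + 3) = q^4 - 3*q^3 - 9*q^2 + 27*q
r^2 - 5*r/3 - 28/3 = (r - 4)*(r + 7/3)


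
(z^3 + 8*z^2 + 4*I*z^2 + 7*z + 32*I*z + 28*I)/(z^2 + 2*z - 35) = (z^2 + z*(1 + 4*I) + 4*I)/(z - 5)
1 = 1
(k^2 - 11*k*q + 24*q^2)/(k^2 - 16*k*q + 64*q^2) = (-k + 3*q)/(-k + 8*q)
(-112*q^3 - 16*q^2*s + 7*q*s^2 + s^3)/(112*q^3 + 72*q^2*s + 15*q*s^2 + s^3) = (-4*q + s)/(4*q + s)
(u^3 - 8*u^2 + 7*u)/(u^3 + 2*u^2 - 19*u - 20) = u*(u^2 - 8*u + 7)/(u^3 + 2*u^2 - 19*u - 20)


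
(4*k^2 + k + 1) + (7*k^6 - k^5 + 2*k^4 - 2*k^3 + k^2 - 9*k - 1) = 7*k^6 - k^5 + 2*k^4 - 2*k^3 + 5*k^2 - 8*k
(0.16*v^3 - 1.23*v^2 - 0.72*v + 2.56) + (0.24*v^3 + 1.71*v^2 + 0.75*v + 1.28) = 0.4*v^3 + 0.48*v^2 + 0.03*v + 3.84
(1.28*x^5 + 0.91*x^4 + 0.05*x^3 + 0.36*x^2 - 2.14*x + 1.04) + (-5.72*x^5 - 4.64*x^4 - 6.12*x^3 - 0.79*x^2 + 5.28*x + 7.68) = -4.44*x^5 - 3.73*x^4 - 6.07*x^3 - 0.43*x^2 + 3.14*x + 8.72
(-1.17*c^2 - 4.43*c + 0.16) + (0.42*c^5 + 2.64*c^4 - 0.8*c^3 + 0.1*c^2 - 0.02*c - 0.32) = 0.42*c^5 + 2.64*c^4 - 0.8*c^3 - 1.07*c^2 - 4.45*c - 0.16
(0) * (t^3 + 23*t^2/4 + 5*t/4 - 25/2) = 0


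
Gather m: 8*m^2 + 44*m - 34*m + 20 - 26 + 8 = 8*m^2 + 10*m + 2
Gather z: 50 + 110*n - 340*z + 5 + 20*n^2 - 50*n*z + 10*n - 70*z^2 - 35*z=20*n^2 + 120*n - 70*z^2 + z*(-50*n - 375) + 55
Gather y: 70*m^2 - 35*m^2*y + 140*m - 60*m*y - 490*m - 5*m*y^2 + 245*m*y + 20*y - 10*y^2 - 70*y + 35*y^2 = 70*m^2 - 350*m + y^2*(25 - 5*m) + y*(-35*m^2 + 185*m - 50)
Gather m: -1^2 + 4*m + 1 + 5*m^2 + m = 5*m^2 + 5*m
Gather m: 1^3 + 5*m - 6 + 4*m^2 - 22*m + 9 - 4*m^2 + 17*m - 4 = 0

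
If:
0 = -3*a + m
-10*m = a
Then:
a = 0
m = 0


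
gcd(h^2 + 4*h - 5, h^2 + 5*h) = h + 5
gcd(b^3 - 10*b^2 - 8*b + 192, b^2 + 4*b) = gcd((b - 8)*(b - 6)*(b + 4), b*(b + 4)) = b + 4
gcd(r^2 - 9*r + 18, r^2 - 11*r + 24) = r - 3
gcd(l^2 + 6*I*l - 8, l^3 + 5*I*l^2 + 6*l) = 1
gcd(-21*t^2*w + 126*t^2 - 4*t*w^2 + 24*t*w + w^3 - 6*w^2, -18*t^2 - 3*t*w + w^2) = 3*t + w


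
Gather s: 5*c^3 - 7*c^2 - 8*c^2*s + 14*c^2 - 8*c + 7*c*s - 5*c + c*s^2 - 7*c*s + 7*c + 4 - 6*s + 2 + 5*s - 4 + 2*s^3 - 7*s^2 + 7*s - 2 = 5*c^3 + 7*c^2 - 6*c + 2*s^3 + s^2*(c - 7) + s*(6 - 8*c^2)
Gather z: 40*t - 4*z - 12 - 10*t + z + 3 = 30*t - 3*z - 9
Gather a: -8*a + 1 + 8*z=-8*a + 8*z + 1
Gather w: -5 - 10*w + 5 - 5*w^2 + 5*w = -5*w^2 - 5*w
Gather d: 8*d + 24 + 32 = 8*d + 56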